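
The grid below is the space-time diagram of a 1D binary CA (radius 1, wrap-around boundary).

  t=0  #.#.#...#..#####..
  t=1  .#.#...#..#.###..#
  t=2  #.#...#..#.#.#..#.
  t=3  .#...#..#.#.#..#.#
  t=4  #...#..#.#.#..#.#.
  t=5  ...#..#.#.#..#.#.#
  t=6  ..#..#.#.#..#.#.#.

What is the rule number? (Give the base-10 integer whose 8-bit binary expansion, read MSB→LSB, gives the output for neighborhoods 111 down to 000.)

  ### -> #   bit 7 = 1  t=0,i=12
  ##. -> .   bit 6 = 0  t=0,i=15
  #.# -> #   bit 5 = 1  t=0,i=1
  #.. -> .   bit 4 = 0  t=0,i=5
  .## -> .   bit 3 = 0  t=0,i=11
  .#. -> .   bit 2 = 0  t=0,i=0
  ..# -> #   bit 1 = 1  t=0,i=7
  ... -> .   bit 0 = 0  t=0,i=6
  bits 10100010 = 162

162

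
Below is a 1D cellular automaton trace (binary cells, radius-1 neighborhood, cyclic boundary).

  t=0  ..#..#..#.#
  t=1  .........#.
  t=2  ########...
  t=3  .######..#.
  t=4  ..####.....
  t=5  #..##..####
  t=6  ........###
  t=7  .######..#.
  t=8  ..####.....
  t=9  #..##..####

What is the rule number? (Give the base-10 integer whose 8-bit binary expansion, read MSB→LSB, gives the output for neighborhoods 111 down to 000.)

  [7] ### => #  t=2,i=1
  [6] ##. => .  t=2,i=7
  [5] #.# => #  t=0,i=9
  [4] #.. => .  t=0,i=0
  [3] .## => .  t=2,i=0
  [2] .#. => .  t=0,i=2
  [1] ..# => .  t=0,i=1
  [0] ... => #  t=1,i=0
  bits 10100001 = 161

161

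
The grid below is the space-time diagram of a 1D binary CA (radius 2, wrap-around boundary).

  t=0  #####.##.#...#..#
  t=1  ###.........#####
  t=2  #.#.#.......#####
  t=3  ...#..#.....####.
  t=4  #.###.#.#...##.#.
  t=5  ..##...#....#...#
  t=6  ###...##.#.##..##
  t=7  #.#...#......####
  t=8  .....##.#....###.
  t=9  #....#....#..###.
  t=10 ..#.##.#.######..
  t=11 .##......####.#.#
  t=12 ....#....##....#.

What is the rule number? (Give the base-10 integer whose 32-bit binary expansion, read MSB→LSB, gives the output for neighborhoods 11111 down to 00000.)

  nb #####: next=#  (t=0,i=1, bit31=1)
  nb ####.: next=.  (t=0,i=3, bit30=0)
  nb ###.#: next=.  (t=0,i=4, bit29=0)
  nb ###..: next=#  (t=1,i=2, bit28=1)
  nb ##.##: next=.  (t=0,i=5, bit27=0)
  nb ##.#.: next=.  (t=0,i=8, bit26=0)
  nb ##..#: next=#  (t=6,i=13, bit25=1)
  nb ##...: next=.  (t=1,i=3, bit24=0)
  nb #.###: next=#  (t=4,i=2, bit23=1)
  nb #.##.: next=.  (t=0,i=6, bit22=0)
  nb #.#.#: next=.  (t=2,i=2, bit21=0)
  nb #.#..: next=.  (t=0,i=9, bit20=0)
  nb #..##: next=#  (t=0,i=15, bit19=1)
  nb #..#.: next=.  (t=3,i=5, bit18=0)
  nb #...#: next=.  (t=0,i=11, bit17=0)
  nb #....: next=#  (t=1,i=4, bit16=1)
  nb .####: next=#  (t=0,i=0, bit15=1)
  nb .###.: next=#  (t=4,i=3, bit14=1)
  nb .##.#: next=.  (t=0,i=7, bit13=0)
  nb .##..: next=.  (t=5,i=3, bit12=0)
  nb .#.##: next=.  (t=4,i=1, bit11=0)
  nb .#.#.: next=#  (t=2,i=3, bit10=1)
  nb .#..#: next=#  (t=0,i=14, bit9=1)
  nb .#...: next=.  (t=0,i=10, bit8=0)
  nb ..###: next=#  (t=0,i=16, bit7=1)
  nb ..##.: next=#  (t=4,i=12, bit6=1)
  nb ..#.#: next=#  (t=10,i=2, bit5=1)
  nb ..#..: next=#  (t=0,i=13, bit4=1)
  nb ...##: next=.  (t=1,i=11, bit3=0)
  nb ...#.: next=#  (t=0,i=12, bit2=1)
  nb ....#: next=.  (t=1,i=10, bit1=0)
  nb .....: next=.  (t=1,i=5, bit0=0)
  bits 10010010100010011100011011110100 = 2458502900

2458502900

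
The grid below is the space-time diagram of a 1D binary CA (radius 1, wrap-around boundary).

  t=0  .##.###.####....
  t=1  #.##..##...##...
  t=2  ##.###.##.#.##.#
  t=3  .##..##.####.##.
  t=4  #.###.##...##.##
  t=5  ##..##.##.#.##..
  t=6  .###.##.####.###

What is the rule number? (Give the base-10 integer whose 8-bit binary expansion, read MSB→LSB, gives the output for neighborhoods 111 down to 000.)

118

  [7] ### => .  t=0,i=5
  [6] ##. => #  t=0,i=2
  [5] #.# => #  t=0,i=3
  [4] #.. => #  t=0,i=12
  [3] .## => .  t=0,i=1
  [2] .#. => #  t=1,i=0
  [1] ..# => #  t=0,i=0
  [0] ... => .  t=0,i=13
  bits 01110110 = 118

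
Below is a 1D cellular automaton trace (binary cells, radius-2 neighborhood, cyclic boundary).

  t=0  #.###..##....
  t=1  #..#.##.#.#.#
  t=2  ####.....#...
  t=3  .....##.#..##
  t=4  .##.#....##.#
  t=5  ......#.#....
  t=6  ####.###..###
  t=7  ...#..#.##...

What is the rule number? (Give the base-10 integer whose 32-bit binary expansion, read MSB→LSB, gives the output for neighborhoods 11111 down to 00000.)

571430445

  nb #####: next=.  (t=6,i=0, bit31=0)
  nb ####.: next=.  (t=2,i=2, bit30=0)
  nb ###.#: next=#  (t=6,i=3, bit29=1)
  nb ###..: next=.  (t=0,i=4, bit28=0)
  nb ##.##: next=.  (t=6,i=4, bit27=0)
  nb ##.#.: next=.  (t=1,i=7, bit26=0)
  nb ##..#: next=#  (t=0,i=5, bit25=1)
  nb ##...: next=.  (t=0,i=9, bit24=0)
  nb #.###: next=.  (t=0,i=2, bit23=0)
  nb #.##.: next=.  (t=1,i=5, bit22=0)
  nb #.#.#: next=.  (t=1,i=8, bit21=0)
  nb #.#..: next=.  (t=3,i=8, bit20=0)
  nb #..##: next=#  (t=0,i=6, bit19=1)
  nb #..#.: next=#  (t=1,i=2, bit18=1)
  nb #...#: next=#  (t=2,i=11, bit17=1)
  nb #....: next=#  (t=0,i=10, bit16=1)
  nb .####: next=.  (t=2,i=1, bit15=0)
  nb .###.: next=#  (t=0,i=3, bit14=1)
  nb .##.#: next=.  (t=1,i=6, bit13=0)
  nb .##..: next=#  (t=0,i=8, bit12=1)
  nb .#.##: next=.  (t=0,i=1, bit11=0)
  nb .#.#.: next=#  (t=1,i=9, bit10=1)
  nb .#..#: next=#  (t=3,i=9, bit9=1)
  nb .#...: next=.  (t=2,i=10, bit8=0)
  nb ..###: next=.  (t=2,i=0, bit7=0)
  nb ..##.: next=.  (t=0,i=7, bit6=0)
  nb ..#.#: next=#  (t=0,i=0, bit5=1)
  nb ..#..: next=.  (t=2,i=9, bit4=0)
  nb ...##: next=#  (t=2,i=12, bit3=1)
  nb ...#.: next=#  (t=0,i=12, bit2=1)
  nb ....#: next=.  (t=0,i=11, bit1=0)
  nb .....: next=#  (t=2,i=6, bit0=1)
  bits 00100010000011110101011000101101 = 571430445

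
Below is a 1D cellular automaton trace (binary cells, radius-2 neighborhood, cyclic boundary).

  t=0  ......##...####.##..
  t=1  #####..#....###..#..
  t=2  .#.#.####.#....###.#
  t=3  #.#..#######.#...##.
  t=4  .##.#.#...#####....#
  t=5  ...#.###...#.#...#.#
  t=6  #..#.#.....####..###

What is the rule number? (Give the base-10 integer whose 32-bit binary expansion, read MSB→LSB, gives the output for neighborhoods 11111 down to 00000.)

1721537843

  nb #####: next=.  (t=1,i=2, bit31=0)
  nb ####.: next=#  (t=0,i=13, bit30=1)
  nb ###.#: next=#  (t=0,i=14, bit29=1)
  nb ###..: next=.  (t=1,i=4, bit28=0)
  nb ##.##: next=.  (t=0,i=15, bit27=0)
  nb ##.#.: next=#  (t=2,i=9, bit26=1)
  nb ##..#: next=#  (t=1,i=5, bit25=1)
  nb ##...: next=.  (t=0,i=8, bit24=0)
  nb #.###: next=#  (t=2,i=5, bit23=1)
  nb #.##.: next=.  (t=0,i=16, bit22=0)
  nb #.#.#: next=.  (t=2,i=1, bit21=0)
  nb #.#..: next=#  (t=2,i=10, bit20=1)
  nb #..##: next=#  (t=1,i=19, bit19=1)
  nb #..#.: next=#  (t=1,i=6, bit18=1)
  nb #...#: next=.  (t=0,i=9, bit17=0)
  nb #....: next=.  (t=0,i=19, bit16=0)
  nb .####: next=#  (t=0,i=12, bit15=1)
  nb .###.: next=.  (t=1,i=13, bit14=0)
  nb .##.#: next=.  (t=3,i=18, bit13=0)
  nb .##..: next=#  (t=0,i=7, bit12=1)
  nb .#.##: next=.  (t=2,i=4, bit11=0)
  nb .#.#.: next=#  (t=2,i=0, bit10=1)
  nb .#..#: next=.  (t=1,i=18, bit9=0)
  nb .#...: next=#  (t=1,i=8, bit8=1)
  nb ..###: next=.  (t=0,i=11, bit7=0)
  nb ..##.: next=.  (t=0,i=6, bit6=0)
  nb ..#.#: next=#  (t=4,i=19, bit5=1)
  nb ..#..: next=#  (t=1,i=7, bit4=1)
  nb ...##: next=.  (t=0,i=5, bit3=0)
  nb ...#.: next=.  (t=4,i=18, bit2=0)
  nb ....#: next=#  (t=0,i=4, bit1=1)
  nb .....: next=#  (t=0,i=0, bit0=1)
  bits 01100110100111001001010100110011 = 1721537843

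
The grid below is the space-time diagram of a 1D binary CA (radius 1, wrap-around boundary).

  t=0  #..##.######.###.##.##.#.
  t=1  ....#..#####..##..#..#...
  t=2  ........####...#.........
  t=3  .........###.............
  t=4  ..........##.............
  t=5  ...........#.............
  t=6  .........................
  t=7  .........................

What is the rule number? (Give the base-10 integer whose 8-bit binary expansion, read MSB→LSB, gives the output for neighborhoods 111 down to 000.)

192

  nb ###: next=#  (t=0,i=7, bit7=1)
  nb ##.: next=#  (t=0,i=4, bit6=1)
  nb #.#: next=.  (t=0,i=5, bit5=0)
  nb #..: next=.  (t=0,i=1, bit4=0)
  nb .##: next=.  (t=0,i=3, bit3=0)
  nb .#.: next=.  (t=0,i=0, bit2=0)
  nb ..#: next=.  (t=0,i=2, bit1=0)
  nb ...: next=.  (t=1,i=0, bit0=0)
  bits 11000000 = 192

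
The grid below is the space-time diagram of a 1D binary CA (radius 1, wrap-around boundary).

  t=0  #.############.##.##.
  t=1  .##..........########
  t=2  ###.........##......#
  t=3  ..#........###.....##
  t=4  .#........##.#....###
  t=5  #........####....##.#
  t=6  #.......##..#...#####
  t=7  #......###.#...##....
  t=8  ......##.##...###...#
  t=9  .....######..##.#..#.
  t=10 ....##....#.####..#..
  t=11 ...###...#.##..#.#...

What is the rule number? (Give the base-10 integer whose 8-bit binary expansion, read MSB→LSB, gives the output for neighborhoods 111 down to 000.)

106

  [7] ### => .  t=0,i=3
  [6] ##. => #  t=0,i=13
  [5] #.# => #  t=0,i=1
  [4] #.. => .  t=1,i=3
  [3] .## => #  t=0,i=2
  [2] .#. => .  t=0,i=0
  [1] ..# => #  t=1,i=12
  [0] ... => .  t=1,i=4
  bits 01101010 = 106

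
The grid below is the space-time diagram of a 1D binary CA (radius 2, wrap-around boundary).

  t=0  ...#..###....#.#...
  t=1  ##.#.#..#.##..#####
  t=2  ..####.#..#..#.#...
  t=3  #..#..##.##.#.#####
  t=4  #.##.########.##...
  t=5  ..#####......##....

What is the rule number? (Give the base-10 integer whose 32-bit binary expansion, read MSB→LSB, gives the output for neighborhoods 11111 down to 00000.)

486384979

  nb #####: next=.  (t=1,i=16, bit31=0)
  nb ####.: next=.  (t=1,i=0, bit30=0)
  nb ###.#: next=.  (t=1,i=1, bit29=0)
  nb ###..: next=#  (t=0,i=8, bit28=1)
  nb ##.##: next=#  (t=3,i=8, bit27=1)
  nb ##.#.: next=#  (t=1,i=2, bit26=1)
  nb ##..#: next=.  (t=1,i=12, bit25=0)
  nb ##...: next=.  (t=0,i=9, bit24=0)
  nb #.###: next=#  (t=3,i=14, bit23=1)
  nb #.##.: next=#  (t=1,i=10, bit22=1)
  nb #.#.#: next=#  (t=1,i=3, bit21=1)
  nb #.#..: next=#  (t=0,i=15, bit20=1)
  nb #..##: next=#  (t=0,i=5, bit19=1)
  nb #..#.: next=#  (t=1,i=7, bit18=1)
  nb #...#: next=.  (t=4,i=17, bit17=0)
  nb #....: next=#  (t=0,i=10, bit16=1)
  nb .####: next=#  (t=1,i=15, bit15=1)
  nb .###.: next=.  (t=0,i=7, bit14=0)
  nb .##.#: next=#  (t=3,i=7, bit13=1)
  nb .##..: next=.  (t=1,i=11, bit12=0)
  nb .#.##: next=.  (t=1,i=9, bit11=0)
  nb .#.#.: next=#  (t=0,i=14, bit10=1)
  nb .#..#: next=.  (t=0,i=4, bit9=0)
  nb .#...: next=#  (t=0,i=16, bit8=1)
  nb ..###: next=.  (t=0,i=6, bit7=0)
  nb ..##.: next=#  (t=3,i=6, bit6=1)
  nb ..#.#: next=.  (t=0,i=13, bit5=0)
  nb ..#..: next=#  (t=0,i=3, bit4=1)
  nb ...##: next=.  (t=2,i=1, bit3=0)
  nb ...#.: next=.  (t=0,i=2, bit2=0)
  nb ....#: next=#  (t=0,i=1, bit1=1)
  nb .....: next=#  (t=0,i=0, bit0=1)
  bits 00011100111111011010010101010011 = 486384979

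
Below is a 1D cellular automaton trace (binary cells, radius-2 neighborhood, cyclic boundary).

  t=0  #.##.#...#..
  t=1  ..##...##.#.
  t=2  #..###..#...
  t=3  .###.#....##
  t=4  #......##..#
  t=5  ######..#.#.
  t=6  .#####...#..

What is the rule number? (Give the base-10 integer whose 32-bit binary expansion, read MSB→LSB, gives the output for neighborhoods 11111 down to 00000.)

3645617799

  #####|#  b31=1 t=5,i=2
  ####.|#  b30=1 t=5,i=4
  ###.#|.  b29=0 t=3,i=3
  ###..|#  b28=1 t=2,i=5
  ##.##|#  b27=1 t=3,i=0
  ##.#.|.  b26=0 t=0,i=4
  ##..#|.  b25=0 t=2,i=6
  ##...|#  b24=1 t=1,i=4
  #.###|.  b23=0 t=3,i=1
  #.##.|#  b22=1 t=0,i=2
  #.#.#|.  b21=0 t=5,i=10
  #.#..|.  b20=0 t=0,i=5
  #..##|#  b19=1 t=2,i=2
  #..#.|.  b18=0 t=0,i=11
  #...#|#  b17=1 t=0,i=7
  #....|#  b16=1 t=3,i=7
  .####|#  b15=1 t=5,i=1
  .###.|.  b14=0 t=2,i=4
  .##.#|#  b13=1 t=0,i=3
  .##..|#  b12=1 t=1,i=3
  .#.##|.  b11=0 t=0,i=1
  .#.#.|#  b10=1 t=5,i=9
  .#..#|#  b9=1 t=0,i=10
  .#...|.  b8=0 t=0,i=6
  ..###|#  b7=1 t=2,i=3
  ..##.|.  b6=0 t=1,i=2
  ..#.#|.  b5=0 t=0,i=0
  ..#..|.  b4=0 t=0,i=9
  ...##|.  b3=0 t=1,i=1
  ...#.|#  b2=1 t=0,i=8
  ....#|#  b1=1 t=3,i=8
  .....|#  b0=1 t=4,i=3
  bits 11011001010010111011011010000111 = 3645617799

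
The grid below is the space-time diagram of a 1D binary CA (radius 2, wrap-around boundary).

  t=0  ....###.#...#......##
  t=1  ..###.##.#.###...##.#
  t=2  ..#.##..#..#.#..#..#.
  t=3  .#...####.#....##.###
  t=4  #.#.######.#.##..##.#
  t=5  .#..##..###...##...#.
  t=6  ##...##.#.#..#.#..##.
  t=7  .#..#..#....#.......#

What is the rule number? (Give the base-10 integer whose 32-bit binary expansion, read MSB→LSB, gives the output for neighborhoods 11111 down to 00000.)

  #####|.  b31=0 t=4,i=6
  ####.|#  b30=1 t=3,i=7
  ###.#|#  b29=1 t=0,i=6
  ###..|#  b28=1 t=1,i=13
  ##.##|#  b27=1 t=1,i=5
  ##.#.|#  b26=1 t=0,i=7
  ##..#|#  b25=1 t=2,i=6
  ##...|.  b24=0 t=0,i=0
  #.###|#  b23=1 t=1,i=11
  #.##.|.  b22=0 t=1,i=6
  #.#.#|.  b21=0 t=1,i=9
  #.#..|.  b20=0 t=0,i=8
  #..##|.  b19=0 t=1,i=1
  #..#.|#  b18=1 t=2,i=7
  #...#|.  b17=0 t=0,i=10
  #....|.  b16=0 t=0,i=1
  .####|#  b15=1 t=3,i=6
  .###.|.  b14=0 t=0,i=5
  .##.#|.  b13=0 t=1,i=7
  .##..|#  b12=1 t=0,i=20
  .#.##|.  b11=0 t=1,i=10
  .#.#.|.  b10=0 t=2,i=12
  .#..#|.  b9=0 t=1,i=0
  .#...|#  b8=1 t=0,i=9
  ..###|#  b7=1 t=0,i=4
  ..##.|.  b6=0 t=0,i=19
  ..#.#|.  b5=0 t=2,i=2
  ..#..|#  b4=1 t=0,i=12
  ...##|#  b3=1 t=0,i=3
  ...#.|#  b2=1 t=0,i=11
  ....#|#  b1=1 t=0,i=2
  .....|.  b0=0 t=0,i=15
  bits 01111110100001001001000110011110 = 2122617246

2122617246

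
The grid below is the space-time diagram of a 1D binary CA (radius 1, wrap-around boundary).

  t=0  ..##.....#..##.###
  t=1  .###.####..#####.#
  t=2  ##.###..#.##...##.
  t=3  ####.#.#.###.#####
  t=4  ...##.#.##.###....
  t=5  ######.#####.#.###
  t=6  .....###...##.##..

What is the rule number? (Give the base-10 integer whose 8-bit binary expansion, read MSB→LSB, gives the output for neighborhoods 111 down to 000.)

  [7] ### => .  t=0,i=16
  [6] ##. => #  t=0,i=3
  [5] #.# => #  t=0,i=14
  [4] #.. => .  t=0,i=0
  [3] .## => #  t=0,i=2
  [2] .#. => .  t=0,i=9
  [1] ..# => #  t=0,i=1
  [0] ... => #  t=0,i=5
  bits 01101011 = 107

107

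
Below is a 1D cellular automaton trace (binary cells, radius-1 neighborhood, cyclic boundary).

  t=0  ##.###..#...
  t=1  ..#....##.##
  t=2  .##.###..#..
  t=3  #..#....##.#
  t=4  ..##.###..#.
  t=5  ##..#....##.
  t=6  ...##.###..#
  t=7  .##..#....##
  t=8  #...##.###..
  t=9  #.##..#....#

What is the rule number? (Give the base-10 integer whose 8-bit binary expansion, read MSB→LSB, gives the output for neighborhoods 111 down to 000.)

39

  nb ###: next=.  (t=0,i=4, bit7=0)
  nb ##.: next=.  (t=0,i=1, bit6=0)
  nb #.#: next=#  (t=0,i=2, bit5=1)
  nb #..: next=.  (t=0,i=6, bit4=0)
  nb .##: next=.  (t=0,i=0, bit3=0)
  nb .#.: next=#  (t=0,i=8, bit2=1)
  nb ..#: next=#  (t=0,i=7, bit1=1)
  nb ...: next=#  (t=0,i=10, bit0=1)
  bits 00100111 = 39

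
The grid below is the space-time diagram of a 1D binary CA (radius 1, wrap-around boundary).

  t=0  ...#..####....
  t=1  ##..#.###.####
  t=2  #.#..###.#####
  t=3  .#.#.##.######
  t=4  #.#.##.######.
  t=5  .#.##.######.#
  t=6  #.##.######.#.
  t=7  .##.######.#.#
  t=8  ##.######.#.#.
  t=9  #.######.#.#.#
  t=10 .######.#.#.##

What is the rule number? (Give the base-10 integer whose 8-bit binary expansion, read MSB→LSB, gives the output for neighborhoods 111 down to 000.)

  [7] ### => #  t=0,i=7
  [6] ##. => .  t=0,i=9
  [5] #.# => #  t=1,i=5
  [4] #.. => #  t=0,i=4
  [3] .## => #  t=0,i=6
  [2] .#. => .  t=0,i=3
  [1] ..# => .  t=0,i=2
  [0] ... => #  t=0,i=0
  bits 10111001 = 185

185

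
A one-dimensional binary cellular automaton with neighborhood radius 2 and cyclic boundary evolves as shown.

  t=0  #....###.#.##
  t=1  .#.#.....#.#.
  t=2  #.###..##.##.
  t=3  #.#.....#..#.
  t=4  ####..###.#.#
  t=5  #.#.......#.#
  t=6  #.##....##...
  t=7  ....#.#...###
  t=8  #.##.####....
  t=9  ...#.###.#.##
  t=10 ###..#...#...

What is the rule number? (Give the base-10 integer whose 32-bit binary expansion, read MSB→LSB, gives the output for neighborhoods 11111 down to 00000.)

1102488854

  nb #####: next=.  (t=4,i=1, bit31=0)
  nb ####.: next=#  (t=4,i=2, bit30=1)
  nb ###.#: next=.  (t=0,i=7, bit29=0)
  nb ###..: next=.  (t=0,i=0, bit28=0)
  nb ##.##: next=.  (t=2,i=9, bit27=0)
  nb ##.#.: next=.  (t=0,i=8, bit26=0)
  nb ##..#: next=.  (t=2,i=5, bit25=0)
  nb ##...: next=#  (t=0,i=1, bit24=1)
  nb #.###: next=#  (t=0,i=11, bit23=1)
  nb #.##.: next=.  (t=2,i=10, bit22=0)
  nb #.#.#: next=#  (t=0,i=9, bit21=1)
  nb #.#..: next=#  (t=1,i=3, bit20=1)
  nb #..##: next=.  (t=2,i=6, bit19=0)
  nb #..#.: next=#  (t=1,i=0, bit18=1)
  nb #...#: next=#  (t=6,i=11, bit17=1)
  nb #....: next=.  (t=0,i=2, bit16=0)
  nb .####: next=#  (t=4,i=0, bit15=1)
  nb .###.: next=.  (t=0,i=6, bit14=0)
  nb .##.#: next=#  (t=2,i=8, bit13=1)
  nb .##..: next=.  (t=6,i=3, bit12=0)
  nb .#.##: next=.  (t=0,i=10, bit11=0)
  nb .#.#.: next=#  (t=1,i=2, bit10=1)
  nb .#..#: next=.  (t=1,i=12, bit9=0)
  nb .#...: next=#  (t=1,i=4, bit8=1)
  nb ..###: next=.  (t=0,i=5, bit7=0)
  nb ..##.: next=.  (t=2,i=7, bit6=0)
  nb ..#.#: next=.  (t=1,i=1, bit5=0)
  nb ..#..: next=#  (t=3,i=8, bit4=1)
  nb ...##: next=.  (t=0,i=4, bit3=0)
  nb ...#.: next=#  (t=1,i=8, bit2=1)
  nb ....#: next=#  (t=0,i=3, bit1=1)
  nb .....: next=.  (t=1,i=6, bit0=0)
  bits 01000001101101101010010100010110 = 1102488854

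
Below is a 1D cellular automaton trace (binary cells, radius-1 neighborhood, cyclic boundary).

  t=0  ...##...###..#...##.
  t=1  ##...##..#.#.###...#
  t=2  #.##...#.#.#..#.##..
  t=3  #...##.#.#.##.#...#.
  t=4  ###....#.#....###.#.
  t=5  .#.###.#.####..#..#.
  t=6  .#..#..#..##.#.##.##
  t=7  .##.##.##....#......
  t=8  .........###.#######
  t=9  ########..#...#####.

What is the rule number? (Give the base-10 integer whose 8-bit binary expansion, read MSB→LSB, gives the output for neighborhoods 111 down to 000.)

149

  [7] ### => #  t=0,i=9
  [6] ##. => .  t=0,i=4
  [5] #.# => .  t=1,i=10
  [4] #.. => #  t=0,i=5
  [3] .## => .  t=0,i=3
  [2] .#. => #  t=0,i=13
  [1] ..# => .  t=0,i=2
  [0] ... => #  t=0,i=0
  bits 10010101 = 149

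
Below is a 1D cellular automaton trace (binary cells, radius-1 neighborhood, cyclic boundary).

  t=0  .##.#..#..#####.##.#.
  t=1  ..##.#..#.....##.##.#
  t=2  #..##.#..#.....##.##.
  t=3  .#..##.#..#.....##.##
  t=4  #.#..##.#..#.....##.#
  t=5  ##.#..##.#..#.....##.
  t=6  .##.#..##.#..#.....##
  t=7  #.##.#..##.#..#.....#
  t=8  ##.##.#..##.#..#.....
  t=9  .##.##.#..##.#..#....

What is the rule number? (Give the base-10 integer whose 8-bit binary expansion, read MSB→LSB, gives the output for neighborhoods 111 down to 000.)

  nb ###: next=.  (t=0,i=11, bit7=0)
  nb ##.: next=#  (t=0,i=2, bit6=1)
  nb #.#: next=#  (t=0,i=3, bit5=1)
  nb #..: next=#  (t=0,i=5, bit4=1)
  nb .##: next=.  (t=0,i=1, bit3=0)
  nb .#.: next=.  (t=0,i=4, bit2=0)
  nb ..#: next=.  (t=0,i=0, bit1=0)
  nb ...: next=.  (t=1,i=10, bit0=0)
  bits 01110000 = 112

112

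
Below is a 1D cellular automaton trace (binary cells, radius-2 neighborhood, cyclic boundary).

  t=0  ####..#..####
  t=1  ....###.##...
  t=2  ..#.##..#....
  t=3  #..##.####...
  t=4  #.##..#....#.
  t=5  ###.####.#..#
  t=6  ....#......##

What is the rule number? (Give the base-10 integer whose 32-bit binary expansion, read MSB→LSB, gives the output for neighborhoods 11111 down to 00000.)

49171922

  ##### -> .   bit 31 = 0  t=0,i=0
  ####. -> .   bit 30 = 0  t=0,i=2
  ###.# -> .   bit 29 = 0  t=1,i=6
  ###.. -> .   bit 28 = 0  t=0,i=3
  ##.## -> .   bit 27 = 0  t=1,i=7
  ##.#. -> .   bit 26 = 0  t=5,i=8
  ##..# -> #   bit 25 = 1  t=0,i=4
  ##... -> .   bit 24 = 0  t=1,i=10
  #.### -> #   bit 23 = 1  t=3,i=6
  #.##. -> #   bit 22 = 1  t=1,i=8
  #.#.# -> #   bit 21 = 1  t=4,i=0
  #.#.. -> .   bit 20 = 0  t=5,i=9
  #..## -> #   bit 19 = 1  t=0,i=8
  #..#. -> #   bit 18 = 1  t=0,i=5
  #...# -> #   bit 17 = 1  t=3,i=11
  #.... -> .   bit 16 = 0  t=1,i=11
  .#### -> .   bit 15 = 0  t=0,i=10
  .###. -> #   bit 14 = 1  t=1,i=5
  .##.# -> .   bit 13 = 0  t=3,i=4
  .##.. -> .   bit 12 = 0  t=1,i=9
  .#.## -> #   bit 11 = 1  t=2,i=3
  .#.#. -> #   bit 10 = 1  t=4,i=12
  .#..# -> .   bit 9 = 0  t=0,i=7
  .#... -> #   bit 8 = 1  t=2,i=9
  ..### -> #   bit 7 = 1  t=0,i=9
  ..##. -> #   bit 6 = 1  t=3,i=3
  ..#.# -> .   bit 5 = 0  t=2,i=2
  ..#.. -> #   bit 4 = 1  t=0,i=6
  ...## -> .   bit 3 = 0  t=1,i=3
  ...#. -> .   bit 2 = 0  t=2,i=1
  ....# -> #   bit 1 = 1  t=1,i=2
  ..... -> .   bit 0 = 0  t=1,i=0
  bits 00000010111011100100110111010010 = 49171922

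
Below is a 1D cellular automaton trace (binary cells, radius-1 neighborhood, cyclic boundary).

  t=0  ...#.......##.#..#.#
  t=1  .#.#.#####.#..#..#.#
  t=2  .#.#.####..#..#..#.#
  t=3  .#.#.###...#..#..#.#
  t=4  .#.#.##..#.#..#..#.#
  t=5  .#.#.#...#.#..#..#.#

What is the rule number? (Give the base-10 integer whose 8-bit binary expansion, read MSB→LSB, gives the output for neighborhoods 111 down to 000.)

141

  ###|#  b7=1 t=1,i=6
  ##.|.  b6=0 t=0,i=12
  #.#|.  b5=0 t=0,i=13
  #..|.  b4=0 t=0,i=0
  .##|#  b3=1 t=0,i=11
  .#.|#  b2=1 t=0,i=3
  ..#|.  b1=0 t=0,i=2
  ...|#  b0=1 t=0,i=1
  bits 10001101 = 141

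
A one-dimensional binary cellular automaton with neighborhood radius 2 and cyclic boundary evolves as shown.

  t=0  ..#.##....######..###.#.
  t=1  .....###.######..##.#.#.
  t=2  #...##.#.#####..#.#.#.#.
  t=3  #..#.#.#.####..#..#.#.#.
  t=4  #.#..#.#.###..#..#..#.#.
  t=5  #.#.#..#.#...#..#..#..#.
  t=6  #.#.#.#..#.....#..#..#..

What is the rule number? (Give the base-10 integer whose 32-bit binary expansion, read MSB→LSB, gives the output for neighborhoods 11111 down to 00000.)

3787305096

  ##### -> #   bit 31 = 1  t=0,i=12
  ####. -> #   bit 30 = 1  t=0,i=14
  ###.# -> #   bit 29 = 1  t=0,i=20
  ###.. -> .   bit 28 = 0  t=0,i=15
  ##.## -> .   bit 27 = 0  t=1,i=8
  ##.#. -> .   bit 26 = 0  t=0,i=21
  ##..# -> .   bit 25 = 0  t=0,i=16
  ##... -> #   bit 24 = 1  t=0,i=6
  #.### -> #   bit 23 = 1  t=1,i=9
  #.##. -> .   bit 22 = 0  t=0,i=4
  #.#.# -> #   bit 21 = 1  t=1,i=20
  #.#.. -> #   bit 20 = 1  t=0,i=22
  #..## -> #   bit 19 = 1  t=0,i=17
  #..#. -> #   bit 18 = 1  t=2,i=15
  #...# -> .   bit 17 = 0  t=0,i=0
  #.... -> #   bit 16 = 1  t=0,i=7
  .#### -> #   bit 15 = 1  t=0,i=11
  .###. -> .   bit 14 = 0  t=0,i=19
  .##.# -> #   bit 13 = 1  t=1,i=18
  .##.. -> #   bit 12 = 1  t=0,i=5
  .#.## -> .   bit 11 = 0  t=0,i=3
  .#.#. -> .   bit 10 = 0  t=1,i=21
  .#..# -> .   bit 9 = 0  t=3,i=1
  .#... -> .   bit 8 = 0  t=0,i=23
  ..### -> #   bit 7 = 1  t=0,i=10
  ..##. -> .   bit 6 = 0  t=1,i=17
  ..#.# -> .   bit 5 = 0  t=0,i=2
  ..#.. -> .   bit 4 = 0  t=3,i=15
  ...## -> #   bit 3 = 1  t=0,i=9
  ...#. -> .   bit 2 = 0  t=0,i=1
  ....# -> .   bit 1 = 0  t=0,i=8
  ..... -> .   bit 0 = 0  t=1,i=1
  bits 11100001101111011011000010001000 = 3787305096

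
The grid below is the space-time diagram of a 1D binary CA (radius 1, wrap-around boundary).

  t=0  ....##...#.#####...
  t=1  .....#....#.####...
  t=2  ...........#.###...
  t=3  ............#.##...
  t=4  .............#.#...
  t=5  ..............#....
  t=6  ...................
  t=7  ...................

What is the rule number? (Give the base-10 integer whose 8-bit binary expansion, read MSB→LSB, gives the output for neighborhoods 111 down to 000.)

224

  nb ###: next=#  (t=0,i=12, bit7=1)
  nb ##.: next=#  (t=0,i=5, bit6=1)
  nb #.#: next=#  (t=0,i=10, bit5=1)
  nb #..: next=.  (t=0,i=6, bit4=0)
  nb .##: next=.  (t=0,i=4, bit3=0)
  nb .#.: next=.  (t=0,i=9, bit2=0)
  nb ..#: next=.  (t=0,i=3, bit1=0)
  nb ...: next=.  (t=0,i=0, bit0=0)
  bits 11100000 = 224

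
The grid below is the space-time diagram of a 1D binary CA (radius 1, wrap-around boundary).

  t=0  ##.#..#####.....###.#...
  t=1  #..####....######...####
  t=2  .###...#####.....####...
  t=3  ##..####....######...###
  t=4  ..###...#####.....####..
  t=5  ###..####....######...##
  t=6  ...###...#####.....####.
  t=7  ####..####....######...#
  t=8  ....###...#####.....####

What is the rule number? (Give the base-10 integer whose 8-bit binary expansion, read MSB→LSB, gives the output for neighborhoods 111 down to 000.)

  [7] ### => .  t=0,i=7
  [6] ##. => .  t=0,i=1
  [5] #.# => .  t=0,i=2
  [4] #.. => #  t=0,i=4
  [3] .## => #  t=0,i=0
  [2] .#. => #  t=0,i=3
  [1] ..# => #  t=0,i=5
  [0] ... => #  t=0,i=12
  bits 00011111 = 31

31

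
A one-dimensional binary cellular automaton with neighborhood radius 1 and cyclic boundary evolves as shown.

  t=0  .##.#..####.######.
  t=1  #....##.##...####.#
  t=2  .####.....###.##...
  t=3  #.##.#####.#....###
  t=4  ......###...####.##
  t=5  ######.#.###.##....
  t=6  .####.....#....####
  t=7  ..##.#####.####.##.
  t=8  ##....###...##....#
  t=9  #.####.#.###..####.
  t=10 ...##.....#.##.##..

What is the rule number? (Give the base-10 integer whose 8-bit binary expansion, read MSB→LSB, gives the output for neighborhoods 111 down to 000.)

147

  [7] ### => #  t=0,i=8
  [6] ##. => .  t=0,i=2
  [5] #.# => .  t=0,i=3
  [4] #.. => #  t=0,i=5
  [3] .## => .  t=0,i=1
  [2] .#. => .  t=0,i=4
  [1] ..# => #  t=0,i=0
  [0] ... => #  t=1,i=2
  bits 10010011 = 147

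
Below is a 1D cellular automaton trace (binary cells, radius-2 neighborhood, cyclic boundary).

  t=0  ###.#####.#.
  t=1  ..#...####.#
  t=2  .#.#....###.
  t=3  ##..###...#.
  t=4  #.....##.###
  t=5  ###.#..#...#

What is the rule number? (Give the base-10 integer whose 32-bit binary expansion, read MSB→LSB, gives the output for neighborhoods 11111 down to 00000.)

4114950438

  [31] ##### => #  t=0,i=6
  [30] ####. => #  t=0,i=7
  [29] ###.# => #  t=0,i=2
  [28] ###.. => #  t=2,i=10
  [27] ##.## => .  t=0,i=3
  [26] ##.#. => #  t=0,i=9
  [25] ##..# => .  t=2,i=11
  [24] ##... => #  t=3,i=7
  [23] #.### => .  t=0,i=0
  [22] #.##. => #  t=3,i=0
  [21] #.#.# => .  t=0,i=10
  [20] #.#.. => .  t=1,i=11
  [19] #..## => .  t=3,i=3
  [18] #..#. => #  t=1,i=1
  [17] #...# => .  t=1,i=4
  [16] #.... => #  t=2,i=5
  [15] .#### => .  t=0,i=5
  [14] .###. => .  t=0,i=1
  [13] .##.# => #  t=4,i=7
  [12] .##.. => .  t=3,i=1
  [11] .#.## => #  t=0,i=11
  [10] .#.#. => .  t=2,i=2
  [9] .#..# => .  t=1,i=0
  [8] .#... => #  t=1,i=3
  [7] ..### => .  t=1,i=6
  [6] ..##. => .  t=4,i=6
  [5] ..#.# => #  t=2,i=1
  [4] ..#.. => .  t=1,i=2
  [3] ...## => .  t=1,i=5
  [2] ...#. => #  t=3,i=9
  [1] ....# => #  t=2,i=6
  [0] ..... => .  t=4,i=3
  bits 11110101010001010010100100100110 = 4114950438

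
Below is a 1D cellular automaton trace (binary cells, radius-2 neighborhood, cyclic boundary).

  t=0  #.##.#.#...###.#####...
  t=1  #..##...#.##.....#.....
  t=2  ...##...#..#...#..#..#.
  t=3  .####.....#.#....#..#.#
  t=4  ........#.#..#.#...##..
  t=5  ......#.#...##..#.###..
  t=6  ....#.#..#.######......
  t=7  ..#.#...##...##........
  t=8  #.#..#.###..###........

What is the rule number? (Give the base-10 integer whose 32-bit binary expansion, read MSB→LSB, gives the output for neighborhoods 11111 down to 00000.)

  #####|#  b31=1 t=0,i=17
  ####.|.  b30=0 t=0,i=18
  ###.#|.  b29=0 t=0,i=13
  ###..|.  b28=0 t=0,i=19
  ##.##|.  b27=0 t=0,i=14
  ##.#.|#  b26=1 t=0,i=4
  ##..#|#  b25=1 t=5,i=14
  ##...|.  b24=0 t=0,i=20
  #.###|.  b23=0 t=0,i=15
  #.##.|.  b22=0 t=0,i=2
  #.#.#|.  b21=0 t=0,i=5
  #.#..|.  b20=0 t=0,i=7
  #..##|.  b19=0 t=1,i=2
  #..#.|#  b18=1 t=2,i=10
  #...#|.  b17=0 t=0,i=9
  #....|.  b16=0 t=1,i=13
  .####|.  b15=0 t=0,i=16
  .###.|.  b14=0 t=0,i=12
  .##.#|#  b13=1 t=0,i=3
  .##..|#  b12=1 t=1,i=4
  .#.##|.  b11=0 t=0,i=1
  .#.#.|.  b10=0 t=0,i=6
  .#..#|.  b9=0 t=1,i=1
  .#...|#  b8=1 t=0,i=8
  ..###|#  b7=1 t=0,i=11
  ..##.|#  b6=1 t=1,i=3
  ..#.#|#  b5=1 t=0,i=0
  ..#..|.  b4=0 t=1,i=0
  ...##|#  b3=1 t=0,i=10
  ...#.|.  b2=0 t=0,i=22
  ....#|#  b1=1 t=1,i=15
  .....|.  b0=0 t=1,i=14
  bits 10000110000001000011000111101010 = 2248421866

2248421866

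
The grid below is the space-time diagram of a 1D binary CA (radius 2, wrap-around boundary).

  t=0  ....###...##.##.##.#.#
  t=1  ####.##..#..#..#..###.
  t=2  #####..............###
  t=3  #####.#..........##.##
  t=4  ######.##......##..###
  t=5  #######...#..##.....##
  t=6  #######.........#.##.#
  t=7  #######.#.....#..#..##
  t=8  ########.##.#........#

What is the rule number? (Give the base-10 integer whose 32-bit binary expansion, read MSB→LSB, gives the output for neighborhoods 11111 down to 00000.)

4238462218

  #####|#  b31=1 t=2,i=0
  ####.|#  b30=1 t=1,i=2
  ###.#|#  b29=1 t=1,i=3
  ###..|#  b28=1 t=0,i=6
  ##.##|#  b27=1 t=0,i=12
  ##.#.|#  b26=1 t=0,i=18
  ##..#|.  b25=0 t=1,i=7
  ##...|.  b24=0 t=0,i=7
  #.###|#  b23=1 t=1,i=0
  #.##.|.  b22=0 t=0,i=13
  #.#.#|#  b21=1 t=0,i=19
  #.#..|.  b20=0 t=0,i=21
  #..##|.  b19=0 t=1,i=17
  #..#.|.  b18=0 t=1,i=8
  #...#|.  b17=0 t=0,i=8
  #....|#  b16=1 t=0,i=1
  .####|#  b15=1 t=1,i=1
  .###.|#  b14=1 t=0,i=5
  .##.#|.  b13=0 t=0,i=11
  .##..|.  b12=0 t=1,i=6
  .#.##|#  b11=1 t=6,i=17
  .#.#.|#  b10=1 t=0,i=20
  .#..#|.  b9=0 t=1,i=10
  .#...|#  b8=1 t=0,i=0
  ..###|.  b7=0 t=0,i=4
  ..##.|.  b6=0 t=0,i=10
  ..#.#|.  b5=0 t=6,i=16
  ..#..|.  b4=0 t=1,i=9
  ...##|#  b3=1 t=0,i=3
  ...#.|.  b2=0 t=5,i=9
  ....#|#  b1=1 t=0,i=2
  .....|.  b0=0 t=2,i=7
  bits 11111100101000011100110100001010 = 4238462218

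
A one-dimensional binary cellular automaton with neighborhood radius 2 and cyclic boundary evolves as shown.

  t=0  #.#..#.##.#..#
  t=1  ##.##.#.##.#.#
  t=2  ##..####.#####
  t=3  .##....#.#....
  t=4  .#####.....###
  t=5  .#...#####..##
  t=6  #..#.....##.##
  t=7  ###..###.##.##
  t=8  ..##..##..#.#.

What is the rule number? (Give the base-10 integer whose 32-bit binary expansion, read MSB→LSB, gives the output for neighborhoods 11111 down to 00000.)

933722691

  [31] ##### => .  t=2,i=11
  [30] ####. => .  t=2,i=0
  [29] ###.# => #  t=1,i=1
  [28] ###.. => #  t=2,i=1
  [27] ##.## => .  t=1,i=2
  [26] ##.#. => #  t=0,i=1
  [25] ##..# => #  t=2,i=2
  [24] ##... => #  t=3,i=3
  [23] #.### => #  t=1,i=13
  [22] #.##. => .  t=0,i=7
  [21] #.#.# => #  t=1,i=6
  [20] #.#.. => .  t=0,i=2
  [19] #..## => .  t=0,i=12
  [18] #..#. => #  t=0,i=4
  [17] #...# => #  t=5,i=3
  [16] #.... => #  t=3,i=4
  [15] .#### => .  t=2,i=5
  [14] .###. => #  t=1,i=0
  [13] .##.# => #  t=0,i=0
  [12] .##.. => #  t=3,i=2
  [11] .#.## => #  t=0,i=6
  [10] .#.#. => .  t=3,i=8
  [9] .#..# => #  t=0,i=3
  [8] .#... => .  t=3,i=10
  [7] ..### => .  t=2,i=4
  [6] ..##. => #  t=0,i=13
  [5] ..#.# => .  t=0,i=5
  [4] ..#.. => .  t=6,i=3
  [3] ...## => .  t=3,i=0
  [2] ...#. => .  t=3,i=6
  [1] ....# => #  t=3,i=5
  [0] ..... => #  t=3,i=12
  bits 00110111101001110111101001000011 = 933722691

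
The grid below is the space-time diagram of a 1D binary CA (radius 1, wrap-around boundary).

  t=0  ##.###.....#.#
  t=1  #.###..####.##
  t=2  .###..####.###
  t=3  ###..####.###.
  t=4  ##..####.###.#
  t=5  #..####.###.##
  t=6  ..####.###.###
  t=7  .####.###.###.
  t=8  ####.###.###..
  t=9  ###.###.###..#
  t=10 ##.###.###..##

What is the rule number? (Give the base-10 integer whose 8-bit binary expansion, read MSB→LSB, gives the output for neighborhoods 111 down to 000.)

171

  ### -> #   bit 7 = 1  t=0,i=0
  ##. -> .   bit 6 = 0  t=0,i=1
  #.# -> #   bit 5 = 1  t=0,i=2
  #.. -> .   bit 4 = 0  t=0,i=6
  .## -> #   bit 3 = 1  t=0,i=3
  .#. -> .   bit 2 = 0  t=0,i=11
  ..# -> #   bit 1 = 1  t=0,i=10
  ... -> #   bit 0 = 1  t=0,i=7
  bits 10101011 = 171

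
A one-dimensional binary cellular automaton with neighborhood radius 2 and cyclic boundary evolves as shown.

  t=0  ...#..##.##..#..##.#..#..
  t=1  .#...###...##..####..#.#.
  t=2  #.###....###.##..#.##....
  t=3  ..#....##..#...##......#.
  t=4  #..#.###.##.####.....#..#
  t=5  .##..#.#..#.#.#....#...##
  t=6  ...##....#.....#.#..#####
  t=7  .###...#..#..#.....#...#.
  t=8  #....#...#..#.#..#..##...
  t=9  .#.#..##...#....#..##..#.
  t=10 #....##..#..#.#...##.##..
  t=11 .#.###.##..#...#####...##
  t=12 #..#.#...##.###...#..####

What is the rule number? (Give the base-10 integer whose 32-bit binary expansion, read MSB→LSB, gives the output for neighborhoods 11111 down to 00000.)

1720590666

  ##### -> .   bit 31 = 0  t=6,i=22
  ####. -> #   bit 30 = 1  t=1,i=17
  ###.# -> #   bit 29 = 1  t=2,i=11
  ###.. -> .   bit 28 = 0  t=1,i=7
  ##.## -> .   bit 27 = 0  t=0,i=8
  ##.#. -> #   bit 26 = 1  t=0,i=18
  ##..# -> #   bit 25 = 1  t=0,i=11
  ##... -> .   bit 24 = 0  t=1,i=8
  #.### -> #   bit 23 = 1  t=2,i=2
  #.##. -> .   bit 22 = 0  t=0,i=9
  #.#.# -> .   bit 21 = 0  t=5,i=12
  #.#.. -> .   bit 20 = 0  t=0,i=19
  #..## -> #   bit 19 = 1  t=0,i=5
  #..#. -> #   bit 18 = 1  t=0,i=12
  #...# -> #   bit 17 = 1  t=1,i=3
  #.... -> .   bit 16 = 0  t=0,i=24
  .#### -> .   bit 15 = 0  t=1,i=16
  .###. -> .   bit 14 = 0  t=1,i=6
  .##.# -> #   bit 13 = 1  t=0,i=7
  .##.. -> .   bit 12 = 0  t=0,i=10
  .#.## -> .   bit 11 = 0  t=2,i=1
  .#.#. -> .   bit 10 = 0  t=1,i=22
  .#..# -> .   bit 9 = 0  t=0,i=4
  .#... -> #   bit 8 = 1  t=0,i=23
  ..### -> .   bit 7 = 0  t=1,i=5
  ..##. -> #   bit 6 = 1  t=0,i=6
  ..#.# -> .   bit 5 = 0  t=1,i=21
  ..#.. -> .   bit 4 = 0  t=0,i=3
  ...## -> #   bit 3 = 1  t=1,i=4
  ...#. -> .   bit 2 = 0  t=0,i=2
  ....# -> #   bit 1 = 1  t=0,i=1
  ..... -> .   bit 0 = 0  t=0,i=0
  bits 01100110100011100010000101001010 = 1720590666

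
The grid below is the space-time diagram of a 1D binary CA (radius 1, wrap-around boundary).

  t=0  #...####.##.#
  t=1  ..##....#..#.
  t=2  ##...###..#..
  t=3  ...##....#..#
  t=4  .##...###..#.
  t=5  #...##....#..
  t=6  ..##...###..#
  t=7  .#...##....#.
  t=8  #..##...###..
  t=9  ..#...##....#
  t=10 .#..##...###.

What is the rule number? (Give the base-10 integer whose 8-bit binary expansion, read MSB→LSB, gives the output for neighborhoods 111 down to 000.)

35

  ###|.  b7=0 t=0,i=5
  ##.|.  b6=0 t=0,i=0
  #.#|#  b5=1 t=0,i=8
  #..|.  b4=0 t=0,i=1
  .##|.  b3=0 t=0,i=4
  .#.|.  b2=0 t=1,i=8
  ..#|#  b1=1 t=0,i=3
  ...|#  b0=1 t=0,i=2
  bits 00100011 = 35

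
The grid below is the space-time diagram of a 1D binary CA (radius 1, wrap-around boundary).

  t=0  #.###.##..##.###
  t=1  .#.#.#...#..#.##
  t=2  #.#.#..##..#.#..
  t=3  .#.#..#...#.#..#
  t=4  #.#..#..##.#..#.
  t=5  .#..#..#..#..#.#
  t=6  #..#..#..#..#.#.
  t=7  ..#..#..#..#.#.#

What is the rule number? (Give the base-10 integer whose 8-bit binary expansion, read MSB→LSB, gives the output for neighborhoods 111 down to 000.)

  ### -> #   bit 7 = 1  t=0,i=3
  ##. -> .   bit 6 = 0  t=0,i=0
  #.# -> #   bit 5 = 1  t=0,i=1
  #.. -> .   bit 4 = 0  t=0,i=8
  .## -> .   bit 3 = 0  t=0,i=2
  .#. -> .   bit 2 = 0  t=1,i=1
  ..# -> #   bit 1 = 1  t=0,i=9
  ... -> #   bit 0 = 1  t=1,i=7
  bits 10100011 = 163

163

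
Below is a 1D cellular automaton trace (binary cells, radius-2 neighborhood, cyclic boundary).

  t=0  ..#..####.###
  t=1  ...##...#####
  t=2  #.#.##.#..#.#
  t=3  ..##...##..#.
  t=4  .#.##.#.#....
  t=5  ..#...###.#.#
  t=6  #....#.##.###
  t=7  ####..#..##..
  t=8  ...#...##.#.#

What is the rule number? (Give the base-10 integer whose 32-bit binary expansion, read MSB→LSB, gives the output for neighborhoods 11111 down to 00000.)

3115933194

  ##### -> #   bit 31 = 1  t=1,i=10
  ####. -> .   bit 30 = 0  t=0,i=7
  ###.# -> #   bit 29 = 1  t=0,i=8
  ###.. -> #   bit 28 = 1  t=0,i=12
  ##.## -> #   bit 27 = 1  t=0,i=9
  ##.#. -> .   bit 26 = 0  t=2,i=1
  ##..# -> .   bit 25 = 0  t=0,i=0
  ##... -> #   bit 24 = 1  t=1,i=0
  #.### -> #   bit 23 = 1  t=0,i=10
  #.##. -> .   bit 22 = 0  t=2,i=4
  #.#.# -> #   bit 21 = 1  t=2,i=2
  #.#.. -> #   bit 20 = 1  t=2,i=7
  #..## -> #   bit 19 = 1  t=0,i=4
  #..#. -> .   bit 18 = 0  t=0,i=1
  #...# -> .   bit 17 = 0  t=1,i=1
  #.... -> #   bit 16 = 1  t=4,i=10
  .#### -> .   bit 15 = 0  t=0,i=6
  .###. -> #   bit 14 = 1  t=0,i=11
  .##.# -> .   bit 13 = 0  t=2,i=0
  .##.. -> #   bit 12 = 1  t=1,i=4
  .#.## -> #   bit 11 = 1  t=2,i=3
  .#.#. -> #   bit 10 = 1  t=4,i=7
  .#..# -> #   bit 9 = 1  t=0,i=3
  .#... -> .   bit 8 = 0  t=3,i=12
  ..### -> .   bit 7 = 0  t=0,i=5
  ..##. -> .   bit 6 = 0  t=1,i=3
  ..#.# -> .   bit 5 = 0  t=2,i=10
  ..#.. -> .   bit 4 = 0  t=0,i=2
  ...## -> #   bit 3 = 1  t=1,i=2
  ...#. -> .   bit 2 = 0  t=4,i=0
  ....# -> #   bit 1 = 1  t=4,i=12
  ..... -> .   bit 0 = 0  t=4,i=11
  bits 10111001101110010101111000001010 = 3115933194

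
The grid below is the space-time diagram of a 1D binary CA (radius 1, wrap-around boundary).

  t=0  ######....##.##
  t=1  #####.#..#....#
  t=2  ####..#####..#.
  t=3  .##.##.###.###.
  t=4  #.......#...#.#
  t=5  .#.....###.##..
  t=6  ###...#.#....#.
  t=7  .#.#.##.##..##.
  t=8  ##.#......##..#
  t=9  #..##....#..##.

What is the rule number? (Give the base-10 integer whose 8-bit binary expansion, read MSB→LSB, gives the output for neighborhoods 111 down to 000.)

  [7] ### => #  t=0,i=0
  [6] ##. => .  t=0,i=5
  [5] #.# => .  t=0,i=12
  [4] #.. => #  t=0,i=6
  [3] .## => .  t=0,i=10
  [2] .#. => #  t=1,i=6
  [1] ..# => #  t=0,i=9
  [0] ... => .  t=0,i=7
  bits 10010110 = 150

150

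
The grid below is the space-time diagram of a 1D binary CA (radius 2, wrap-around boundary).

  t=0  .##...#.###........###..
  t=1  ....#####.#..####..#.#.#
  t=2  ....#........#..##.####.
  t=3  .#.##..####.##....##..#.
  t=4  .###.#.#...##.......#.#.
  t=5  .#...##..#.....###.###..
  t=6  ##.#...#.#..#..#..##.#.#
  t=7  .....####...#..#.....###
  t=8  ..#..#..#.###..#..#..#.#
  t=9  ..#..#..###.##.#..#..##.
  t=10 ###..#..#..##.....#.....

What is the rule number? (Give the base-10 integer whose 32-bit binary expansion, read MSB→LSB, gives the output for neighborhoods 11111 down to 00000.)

  [31] ##### => .  t=1,i=6
  [30] ####. => .  t=1,i=7
  [29] ###.# => .  t=1,i=8
  [28] ###.. => #  t=0,i=10
  [27] ##.## => #  t=2,i=18
  [26] ##.#. => .  t=1,i=9
  [25] ##..# => #  t=1,i=17
  [24] ##... => .  t=0,i=3
  [23] #.### => #  t=0,i=8
  [22] #.##. => #  t=3,i=3
  [21] #.#.# => #  t=1,i=21
  [20] #.#.. => .  t=1,i=10
  [19] #..## => .  t=1,i=12
  [18] #..#. => .  t=1,i=18
  [17] #...# => #  t=0,i=4
  [16] #.... => .  t=0,i=12
  [15] .#### => .  t=1,i=5
  [14] .###. => .  t=0,i=9
  [13] .##.# => .  t=2,i=17
  [12] .##.. => .  t=0,i=2
  [11] .#.## => #  t=0,i=7
  [10] .#.#. => #  t=1,i=20
  [9] .#..# => .  t=1,i=11
  [8] .#... => .  t=1,i=0
  [7] ..### => #  t=0,i=19
  [6] ..##. => .  t=0,i=1
  [5] ..#.# => #  t=0,i=6
  [4] ..#.. => #  t=2,i=4
  [3] ...## => .  t=0,i=0
  [2] ...#. => #  t=0,i=5
  [1] ....# => .  t=0,i=17
  [0] ..... => #  t=0,i=13
  bits 00011010111000100000110010110101 = 451022005

451022005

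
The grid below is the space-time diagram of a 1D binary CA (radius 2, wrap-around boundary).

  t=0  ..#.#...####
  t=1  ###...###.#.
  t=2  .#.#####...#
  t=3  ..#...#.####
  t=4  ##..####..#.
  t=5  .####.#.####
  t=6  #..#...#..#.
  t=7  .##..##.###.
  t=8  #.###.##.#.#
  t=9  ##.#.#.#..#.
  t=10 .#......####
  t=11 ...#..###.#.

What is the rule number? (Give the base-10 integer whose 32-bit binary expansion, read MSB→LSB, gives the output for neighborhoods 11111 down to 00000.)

  ##### -> .   bit 31 = 0  t=2,i=5
  ####. -> #   bit 30 = 1  t=0,i=10
  ###.# -> .   bit 29 = 0  t=1,i=8
  ###.. -> .   bit 28 = 0  t=0,i=11
  ##.## -> #   bit 27 = 1  t=5,i=0
  ##.#. -> .   bit 26 = 0  t=1,i=9
  ##..# -> #   bit 25 = 1  t=0,i=0
  ##... -> #   bit 24 = 1  t=1,i=3
  #.### -> .   bit 23 = 0  t=1,i=0
  #.##. -> .   bit 22 = 0  t=4,i=0
  #.#.# -> .   bit 21 = 0  t=1,i=10
  #.#.. -> .   bit 20 = 0  t=0,i=4
  #..## -> #   bit 19 = 1  t=4,i=3
  #..#. -> #   bit 18 = 1  t=0,i=1
  #...# -> #   bit 17 = 1  t=0,i=6
  #.... -> #   bit 16 = 1  t=10,i=3
  .#### -> .   bit 15 = 0  t=0,i=9
  .###. -> #   bit 14 = 1  t=1,i=1
  .##.# -> #   bit 13 = 1  t=7,i=6
  .##.. -> #   bit 12 = 1  t=4,i=1
  .#.## -> #   bit 11 = 1  t=1,i=11
  .#.#. -> .   bit 10 = 0  t=0,i=3
  .#..# -> #   bit 9 = 1  t=6,i=1
  .#... -> .   bit 8 = 0  t=0,i=5
  ..### -> #   bit 7 = 1  t=0,i=8
  ..##. -> .   bit 6 = 0  t=7,i=1
  ..#.# -> #   bit 5 = 1  t=0,i=2
  ..#.. -> .   bit 4 = 0  t=3,i=2
  ...## -> #   bit 3 = 1  t=0,i=7
  ...#. -> #   bit 2 = 1  t=2,i=10
  ....# -> #   bit 1 = 1  t=10,i=6
  ..... -> .   bit 0 = 0  t=10,i=4
  bits 01001011000011110111101010101110 = 1259305646

1259305646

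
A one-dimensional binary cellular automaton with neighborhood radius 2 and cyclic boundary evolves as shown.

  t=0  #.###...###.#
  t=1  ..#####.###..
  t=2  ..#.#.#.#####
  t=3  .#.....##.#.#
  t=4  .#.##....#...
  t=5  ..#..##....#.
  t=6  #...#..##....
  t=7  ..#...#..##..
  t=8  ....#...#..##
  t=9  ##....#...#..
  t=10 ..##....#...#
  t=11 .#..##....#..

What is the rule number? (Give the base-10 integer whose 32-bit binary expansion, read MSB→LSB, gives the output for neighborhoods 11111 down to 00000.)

  #####|#  b31=1 t=1,i=4
  ####.|.  b30=0 t=1,i=5
  ###.#|#  b29=1 t=0,i=10
  ###..|#  b28=1 t=0,i=4
  ##.##|.  b27=0 t=0,i=1
  ##.#.|#  b26=1 t=3,i=9
  ##..#|.  b25=0 t=2,i=0
  ##...|#  b24=1 t=0,i=5
  #.###|#  b23=1 t=0,i=2
  #.##.|.  b22=0 t=0,i=12
  #.#.#|.  b21=0 t=2,i=4
  #.#..|#  b20=1 t=3,i=1
  #..##|#  b19=1 t=5,i=4
  #..#.|#  b18=1 t=2,i=1
  #...#|#  b17=1 t=0,i=6
  #....|#  b16=1 t=1,i=12
  .####|.  b15=0 t=1,i=3
  .###.|#  b14=1 t=0,i=3
  .##.#|.  b13=0 t=0,i=0
  .##..|.  b12=0 t=4,i=4
  .#.##|#  b11=1 t=2,i=7
  .#.#.|.  b10=0 t=2,i=3
  .#..#|.  b9=0 t=5,i=3
  .#...|.  b8=0 t=3,i=2
  ..###|#  b7=1 t=0,i=8
  ..##.|.  b6=0 t=3,i=7
  ..#.#|.  b5=0 t=2,i=2
  ..#..|.  b4=0 t=4,i=9
  ...##|.  b3=0 t=0,i=7
  ...#.|.  b2=0 t=4,i=0
  ....#|.  b1=0 t=1,i=0
  .....|#  b0=1 t=3,i=4
  bits 10110101100111110100100010000001 = 3047114881

3047114881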